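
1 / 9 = 0.11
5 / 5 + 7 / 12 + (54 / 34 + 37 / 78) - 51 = -41861 / 884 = -47.35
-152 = -152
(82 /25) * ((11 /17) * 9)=8118 /425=19.10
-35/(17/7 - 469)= 0.08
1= 1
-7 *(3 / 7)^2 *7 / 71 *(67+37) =-936 / 71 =-13.18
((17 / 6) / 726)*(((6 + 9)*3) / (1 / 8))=170 / 121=1.40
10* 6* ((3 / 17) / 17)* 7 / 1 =1260 / 289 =4.36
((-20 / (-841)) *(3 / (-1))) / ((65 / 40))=-480 / 10933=-0.04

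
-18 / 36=-1 / 2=-0.50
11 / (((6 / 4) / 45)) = 330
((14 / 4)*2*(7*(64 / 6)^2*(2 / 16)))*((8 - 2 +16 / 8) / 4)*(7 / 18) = 542.02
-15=-15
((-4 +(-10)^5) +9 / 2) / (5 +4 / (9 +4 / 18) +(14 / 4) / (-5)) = -82999585 / 3929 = -21124.86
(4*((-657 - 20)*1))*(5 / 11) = -13540 / 11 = -1230.91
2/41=0.05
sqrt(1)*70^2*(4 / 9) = 19600 / 9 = 2177.78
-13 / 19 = -0.68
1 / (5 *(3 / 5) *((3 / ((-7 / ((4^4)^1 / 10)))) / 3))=-0.09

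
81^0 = 1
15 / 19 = 0.79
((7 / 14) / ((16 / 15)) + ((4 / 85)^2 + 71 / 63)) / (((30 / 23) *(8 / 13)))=1.99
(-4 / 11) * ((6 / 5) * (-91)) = 2184 / 55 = 39.71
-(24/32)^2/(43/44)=-99/172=-0.58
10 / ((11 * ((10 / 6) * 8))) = 3 / 44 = 0.07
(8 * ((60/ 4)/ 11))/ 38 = 60/ 209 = 0.29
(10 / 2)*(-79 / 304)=-395 / 304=-1.30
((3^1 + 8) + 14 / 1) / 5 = 5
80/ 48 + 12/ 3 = 17/ 3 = 5.67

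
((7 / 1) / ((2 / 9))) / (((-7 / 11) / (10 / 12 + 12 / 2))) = -1353 / 4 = -338.25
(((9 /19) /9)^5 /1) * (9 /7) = 9 /17332693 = 0.00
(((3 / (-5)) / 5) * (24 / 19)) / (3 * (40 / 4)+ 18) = -3 / 950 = -0.00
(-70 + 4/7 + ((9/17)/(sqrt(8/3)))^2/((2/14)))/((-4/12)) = 3335175/16184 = 206.08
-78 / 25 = -3.12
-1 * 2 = -2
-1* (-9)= 9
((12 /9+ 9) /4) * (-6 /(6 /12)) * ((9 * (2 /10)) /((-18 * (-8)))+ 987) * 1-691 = -2503071 /80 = -31288.39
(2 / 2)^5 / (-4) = -1 / 4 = -0.25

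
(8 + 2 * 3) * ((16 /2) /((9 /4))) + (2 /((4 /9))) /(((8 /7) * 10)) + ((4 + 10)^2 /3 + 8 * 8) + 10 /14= 1816609 /10080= 180.22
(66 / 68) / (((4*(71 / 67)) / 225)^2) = 7499435625 / 2742304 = 2734.72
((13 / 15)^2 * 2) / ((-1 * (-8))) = 169 / 900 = 0.19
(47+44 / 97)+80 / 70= 32997 / 679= 48.60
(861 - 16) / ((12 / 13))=10985 / 12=915.42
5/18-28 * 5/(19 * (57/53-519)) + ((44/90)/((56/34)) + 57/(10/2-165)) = 0.23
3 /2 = 1.50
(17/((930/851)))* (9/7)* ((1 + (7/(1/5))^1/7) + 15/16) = 4817511/34720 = 138.75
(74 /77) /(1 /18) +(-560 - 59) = -601.70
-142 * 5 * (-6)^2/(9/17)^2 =-820760/9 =-91195.56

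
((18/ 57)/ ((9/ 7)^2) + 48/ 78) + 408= 2726330/ 6669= 408.81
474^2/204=18723/17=1101.35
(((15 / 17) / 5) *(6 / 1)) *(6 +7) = 234 / 17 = 13.76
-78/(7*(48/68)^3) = -63869/2016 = -31.68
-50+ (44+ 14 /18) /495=-222347 /4455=-49.91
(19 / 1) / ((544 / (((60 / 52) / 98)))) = 285 / 693056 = 0.00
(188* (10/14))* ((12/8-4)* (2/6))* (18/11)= -14100/77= -183.12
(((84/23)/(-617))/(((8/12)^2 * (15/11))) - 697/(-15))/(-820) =-2472262/43637325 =-0.06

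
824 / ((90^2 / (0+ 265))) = 10918 / 405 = 26.96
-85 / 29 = -2.93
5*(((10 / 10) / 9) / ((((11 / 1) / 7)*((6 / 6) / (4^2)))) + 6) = 35.66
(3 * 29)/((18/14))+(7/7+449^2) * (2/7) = 1211033/21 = 57668.24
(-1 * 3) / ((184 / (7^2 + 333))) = -573 / 92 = -6.23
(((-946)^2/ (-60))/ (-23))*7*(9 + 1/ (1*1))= 3132206/ 69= 45394.29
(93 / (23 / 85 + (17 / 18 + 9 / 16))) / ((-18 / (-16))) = 1011840 / 21757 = 46.51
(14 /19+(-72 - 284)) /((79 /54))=-364500 /1501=-242.84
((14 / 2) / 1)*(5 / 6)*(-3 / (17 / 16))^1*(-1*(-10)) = -164.71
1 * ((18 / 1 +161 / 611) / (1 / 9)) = 100431 / 611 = 164.37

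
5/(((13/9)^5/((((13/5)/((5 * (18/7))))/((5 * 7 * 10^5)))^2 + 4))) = 147622500000000123201/46411625000000000000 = 3.18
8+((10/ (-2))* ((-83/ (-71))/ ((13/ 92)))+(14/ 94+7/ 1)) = -1137284/ 43381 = -26.22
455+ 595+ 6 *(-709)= -3204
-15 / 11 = -1.36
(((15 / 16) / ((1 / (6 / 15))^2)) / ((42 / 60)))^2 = 0.05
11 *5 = 55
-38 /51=-0.75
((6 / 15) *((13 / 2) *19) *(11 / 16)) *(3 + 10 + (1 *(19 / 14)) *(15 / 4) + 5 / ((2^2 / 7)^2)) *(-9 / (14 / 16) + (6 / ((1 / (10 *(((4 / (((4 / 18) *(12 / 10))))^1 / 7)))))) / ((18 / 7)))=1412837283 / 31360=45052.21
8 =8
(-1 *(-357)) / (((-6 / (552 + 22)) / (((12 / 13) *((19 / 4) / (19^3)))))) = -102459 / 4693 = -21.83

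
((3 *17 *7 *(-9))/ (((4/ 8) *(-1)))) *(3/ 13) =19278/ 13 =1482.92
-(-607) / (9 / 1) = 607 / 9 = 67.44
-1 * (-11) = 11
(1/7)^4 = 1/2401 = 0.00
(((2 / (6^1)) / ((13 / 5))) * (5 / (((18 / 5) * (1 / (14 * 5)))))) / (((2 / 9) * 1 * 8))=4375 / 624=7.01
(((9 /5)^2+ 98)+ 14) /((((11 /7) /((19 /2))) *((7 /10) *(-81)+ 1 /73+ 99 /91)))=-12.53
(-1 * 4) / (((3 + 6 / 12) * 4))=-2 / 7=-0.29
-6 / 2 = -3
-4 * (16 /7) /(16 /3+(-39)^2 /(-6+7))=-192 /32053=-0.01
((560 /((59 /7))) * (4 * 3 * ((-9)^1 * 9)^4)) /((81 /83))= 2074915725120 /59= 35168063137.63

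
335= 335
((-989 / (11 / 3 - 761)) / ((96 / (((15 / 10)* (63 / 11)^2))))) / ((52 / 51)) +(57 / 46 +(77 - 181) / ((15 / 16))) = -34417003983667 / 315642961920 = -109.04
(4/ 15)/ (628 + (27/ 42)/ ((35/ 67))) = 392/ 924969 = 0.00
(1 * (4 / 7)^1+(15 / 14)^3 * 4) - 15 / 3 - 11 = -7209 / 686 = -10.51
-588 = -588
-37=-37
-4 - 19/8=-51/8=-6.38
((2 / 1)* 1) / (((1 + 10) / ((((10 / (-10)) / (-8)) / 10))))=1 / 440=0.00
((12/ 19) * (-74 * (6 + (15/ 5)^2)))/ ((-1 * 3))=4440/ 19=233.68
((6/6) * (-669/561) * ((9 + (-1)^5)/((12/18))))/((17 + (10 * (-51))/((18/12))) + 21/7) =669/14960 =0.04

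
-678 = -678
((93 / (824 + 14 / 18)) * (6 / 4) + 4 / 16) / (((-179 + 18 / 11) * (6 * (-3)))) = 0.00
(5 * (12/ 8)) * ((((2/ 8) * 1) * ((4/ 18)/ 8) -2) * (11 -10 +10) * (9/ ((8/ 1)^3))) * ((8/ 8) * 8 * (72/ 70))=-12177/ 512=-23.78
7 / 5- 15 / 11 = 2 / 55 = 0.04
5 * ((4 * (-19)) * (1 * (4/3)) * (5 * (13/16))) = -2058.33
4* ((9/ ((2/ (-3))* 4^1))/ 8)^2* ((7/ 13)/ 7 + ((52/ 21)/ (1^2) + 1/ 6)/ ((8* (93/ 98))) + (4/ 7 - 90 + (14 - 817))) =-14675306301/ 23109632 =-635.03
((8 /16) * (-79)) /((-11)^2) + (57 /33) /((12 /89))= 18127 /1452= 12.48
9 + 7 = 16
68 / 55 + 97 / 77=961 / 385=2.50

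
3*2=6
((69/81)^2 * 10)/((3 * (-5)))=-1058/2187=-0.48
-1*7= -7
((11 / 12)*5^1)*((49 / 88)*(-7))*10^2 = -42875 / 24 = -1786.46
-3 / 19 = -0.16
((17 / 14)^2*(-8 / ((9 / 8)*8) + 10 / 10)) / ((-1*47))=-289 / 82908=-0.00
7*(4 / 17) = 28 / 17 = 1.65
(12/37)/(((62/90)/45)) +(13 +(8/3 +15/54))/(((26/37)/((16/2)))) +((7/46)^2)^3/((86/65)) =22164790765866790631/109343940546582144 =202.71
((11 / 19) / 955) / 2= 11 / 36290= 0.00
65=65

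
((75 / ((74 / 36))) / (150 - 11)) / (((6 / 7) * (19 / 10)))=15750 / 97717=0.16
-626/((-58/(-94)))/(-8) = 14711/116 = 126.82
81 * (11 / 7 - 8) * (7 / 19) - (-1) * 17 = -3322 / 19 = -174.84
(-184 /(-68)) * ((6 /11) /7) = 276 /1309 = 0.21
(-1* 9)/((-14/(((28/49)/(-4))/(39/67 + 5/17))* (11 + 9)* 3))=-3417/1956080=-0.00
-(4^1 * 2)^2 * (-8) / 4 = 128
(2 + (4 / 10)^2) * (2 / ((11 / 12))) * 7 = 9072 / 275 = 32.99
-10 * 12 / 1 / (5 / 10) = -240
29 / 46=0.63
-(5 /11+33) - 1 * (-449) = 4571 /11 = 415.55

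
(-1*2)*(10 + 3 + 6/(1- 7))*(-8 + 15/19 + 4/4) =2832/19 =149.05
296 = 296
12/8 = 3/2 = 1.50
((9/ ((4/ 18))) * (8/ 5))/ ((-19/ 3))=-972/ 95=-10.23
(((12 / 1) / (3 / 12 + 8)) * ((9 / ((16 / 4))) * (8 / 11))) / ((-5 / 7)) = -2016 / 605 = -3.33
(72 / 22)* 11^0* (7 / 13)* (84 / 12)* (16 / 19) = 28224 / 2717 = 10.39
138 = 138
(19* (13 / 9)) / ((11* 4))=247 / 396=0.62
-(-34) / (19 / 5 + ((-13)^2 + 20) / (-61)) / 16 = 5185 / 1712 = 3.03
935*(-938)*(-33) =28941990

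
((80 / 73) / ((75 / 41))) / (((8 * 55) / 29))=2378 / 60225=0.04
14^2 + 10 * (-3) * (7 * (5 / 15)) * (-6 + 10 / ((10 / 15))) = -434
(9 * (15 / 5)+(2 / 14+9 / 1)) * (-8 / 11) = -184 / 7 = -26.29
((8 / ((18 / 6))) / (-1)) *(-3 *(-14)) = -112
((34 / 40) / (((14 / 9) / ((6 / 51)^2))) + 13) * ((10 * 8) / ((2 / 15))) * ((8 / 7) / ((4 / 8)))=17838.94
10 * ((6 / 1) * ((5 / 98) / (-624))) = -25 / 5096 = -0.00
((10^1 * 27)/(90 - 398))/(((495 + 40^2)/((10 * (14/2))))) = -135/4609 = -0.03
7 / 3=2.33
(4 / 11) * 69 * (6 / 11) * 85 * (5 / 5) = 140760 / 121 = 1163.31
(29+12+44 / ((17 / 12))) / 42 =175 / 102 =1.72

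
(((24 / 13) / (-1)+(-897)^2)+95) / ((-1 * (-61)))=10461128 / 793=13191.84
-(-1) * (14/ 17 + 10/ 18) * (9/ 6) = 211/ 102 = 2.07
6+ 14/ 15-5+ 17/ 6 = 143/ 30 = 4.77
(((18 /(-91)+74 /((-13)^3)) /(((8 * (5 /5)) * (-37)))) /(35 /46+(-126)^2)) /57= 20470 /23687782786941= 0.00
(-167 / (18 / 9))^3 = -4657463 / 8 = -582182.88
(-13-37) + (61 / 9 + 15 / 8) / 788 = -2836177 / 56736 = -49.99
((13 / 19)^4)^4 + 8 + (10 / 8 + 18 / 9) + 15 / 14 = 99530919345886431885493 / 8076359579893392695068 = 12.32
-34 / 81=-0.42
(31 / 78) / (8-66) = -31 / 4524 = -0.01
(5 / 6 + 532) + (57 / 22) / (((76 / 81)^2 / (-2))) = 5286335 / 10032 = 526.95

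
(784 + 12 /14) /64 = 2747 /224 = 12.26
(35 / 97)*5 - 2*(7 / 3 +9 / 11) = -4.50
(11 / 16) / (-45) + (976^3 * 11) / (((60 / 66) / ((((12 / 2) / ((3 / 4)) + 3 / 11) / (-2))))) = -46532194508.82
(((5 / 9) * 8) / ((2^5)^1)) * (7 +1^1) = 10 / 9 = 1.11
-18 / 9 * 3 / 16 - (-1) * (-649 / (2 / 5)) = -12983 / 8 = -1622.88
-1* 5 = -5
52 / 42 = 26 / 21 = 1.24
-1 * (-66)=66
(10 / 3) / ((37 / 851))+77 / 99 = 697 / 9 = 77.44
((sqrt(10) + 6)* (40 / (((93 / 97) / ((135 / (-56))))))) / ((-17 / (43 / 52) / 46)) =2061.92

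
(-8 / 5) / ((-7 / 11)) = 2.51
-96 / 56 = -12 / 7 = -1.71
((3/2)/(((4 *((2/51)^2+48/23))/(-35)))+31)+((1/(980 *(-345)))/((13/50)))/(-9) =1954443602509/79077424608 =24.72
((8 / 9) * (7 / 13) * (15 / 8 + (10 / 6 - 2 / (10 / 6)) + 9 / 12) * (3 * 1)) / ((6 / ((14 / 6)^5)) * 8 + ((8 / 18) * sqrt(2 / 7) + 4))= 7747786306953 / 8171287237100 - 104798317379 * sqrt(14) / 8171287237100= 0.90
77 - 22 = 55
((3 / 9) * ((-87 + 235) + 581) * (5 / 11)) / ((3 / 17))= 6885 / 11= 625.91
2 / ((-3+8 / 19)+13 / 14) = -532 / 439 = -1.21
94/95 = 0.99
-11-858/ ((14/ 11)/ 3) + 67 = -13765/ 7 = -1966.43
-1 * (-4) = 4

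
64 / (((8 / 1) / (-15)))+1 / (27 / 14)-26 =-3928 / 27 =-145.48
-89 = -89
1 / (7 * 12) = 1 / 84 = 0.01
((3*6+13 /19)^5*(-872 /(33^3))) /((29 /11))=-4916524981475000 /234593047557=-20957.68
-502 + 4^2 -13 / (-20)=-9707 / 20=-485.35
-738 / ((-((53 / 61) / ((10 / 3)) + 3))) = 226.33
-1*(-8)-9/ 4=23/ 4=5.75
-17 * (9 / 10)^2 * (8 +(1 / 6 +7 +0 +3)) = -50031 / 200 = -250.16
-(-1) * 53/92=53/92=0.58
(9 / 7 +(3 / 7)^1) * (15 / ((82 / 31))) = 2790 / 287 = 9.72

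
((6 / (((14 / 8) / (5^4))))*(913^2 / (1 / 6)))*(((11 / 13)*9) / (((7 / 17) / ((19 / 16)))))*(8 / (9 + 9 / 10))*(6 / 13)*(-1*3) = -2180866574700000 / 8281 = -263357876427.97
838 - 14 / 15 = 12556 / 15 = 837.07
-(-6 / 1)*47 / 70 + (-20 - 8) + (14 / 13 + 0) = -10417 / 455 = -22.89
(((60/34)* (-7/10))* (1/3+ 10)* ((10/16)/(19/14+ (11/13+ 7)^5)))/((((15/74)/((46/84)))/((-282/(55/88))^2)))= -9693525236997056/65695805981375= -147.55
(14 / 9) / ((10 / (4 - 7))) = -7 / 15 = -0.47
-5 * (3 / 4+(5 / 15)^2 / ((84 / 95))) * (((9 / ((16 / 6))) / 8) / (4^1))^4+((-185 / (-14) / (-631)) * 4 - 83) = -3152363341562067 / 37941741092864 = -83.08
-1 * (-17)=17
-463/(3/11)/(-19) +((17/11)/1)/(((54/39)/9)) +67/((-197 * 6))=12270334/123519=99.34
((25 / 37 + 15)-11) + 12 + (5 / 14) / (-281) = 2427093 / 145558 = 16.67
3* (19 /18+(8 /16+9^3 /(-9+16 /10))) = -32287 /111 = -290.87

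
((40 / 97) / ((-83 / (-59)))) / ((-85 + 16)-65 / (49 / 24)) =-115640 / 39779991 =-0.00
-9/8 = -1.12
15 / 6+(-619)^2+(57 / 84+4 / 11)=118014679 / 308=383164.54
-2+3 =1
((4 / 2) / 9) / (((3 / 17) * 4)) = 17 / 54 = 0.31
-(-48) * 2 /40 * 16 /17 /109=192 /9265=0.02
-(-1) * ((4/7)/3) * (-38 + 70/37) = -5344/777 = -6.88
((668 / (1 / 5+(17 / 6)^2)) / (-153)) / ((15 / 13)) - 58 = -4415534 / 75531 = -58.46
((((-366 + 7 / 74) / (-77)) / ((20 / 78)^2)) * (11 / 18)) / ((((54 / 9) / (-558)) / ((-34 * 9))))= 65112088977 / 51800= 1256990.13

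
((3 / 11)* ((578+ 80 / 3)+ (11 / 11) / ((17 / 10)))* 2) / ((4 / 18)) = 277812 / 187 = 1485.63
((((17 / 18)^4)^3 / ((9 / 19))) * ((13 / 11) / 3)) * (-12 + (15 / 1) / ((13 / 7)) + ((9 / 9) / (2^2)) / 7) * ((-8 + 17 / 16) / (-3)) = -3.77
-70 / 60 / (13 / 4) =-14 / 39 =-0.36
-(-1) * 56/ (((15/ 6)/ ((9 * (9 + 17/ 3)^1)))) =14784/ 5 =2956.80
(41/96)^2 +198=198.18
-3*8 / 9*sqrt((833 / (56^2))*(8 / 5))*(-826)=1652*sqrt(170) / 15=1435.96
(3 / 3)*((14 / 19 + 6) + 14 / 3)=650 / 57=11.40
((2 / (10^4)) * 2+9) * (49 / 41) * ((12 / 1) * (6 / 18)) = 1102549 / 25625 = 43.03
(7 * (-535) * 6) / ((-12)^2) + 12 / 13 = -48397 / 312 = -155.12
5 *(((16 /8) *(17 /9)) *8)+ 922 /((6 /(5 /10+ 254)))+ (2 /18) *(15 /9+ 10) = 2120071 /54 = 39260.57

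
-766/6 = -383/3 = -127.67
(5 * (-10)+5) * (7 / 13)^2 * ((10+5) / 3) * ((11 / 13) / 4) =-121275 / 8788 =-13.80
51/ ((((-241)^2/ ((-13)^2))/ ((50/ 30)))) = 14365/ 58081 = 0.25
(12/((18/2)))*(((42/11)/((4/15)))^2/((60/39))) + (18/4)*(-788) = -1630269/484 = -3368.32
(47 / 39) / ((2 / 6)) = 47 / 13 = 3.62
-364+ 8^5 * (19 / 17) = 616404 / 17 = 36259.06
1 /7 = 0.14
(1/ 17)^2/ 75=0.00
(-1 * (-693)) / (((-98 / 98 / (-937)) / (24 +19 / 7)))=17346681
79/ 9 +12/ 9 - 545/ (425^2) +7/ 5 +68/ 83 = 332658727/ 26985375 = 12.33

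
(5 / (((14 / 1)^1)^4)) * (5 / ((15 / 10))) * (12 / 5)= 5 / 4802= 0.00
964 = 964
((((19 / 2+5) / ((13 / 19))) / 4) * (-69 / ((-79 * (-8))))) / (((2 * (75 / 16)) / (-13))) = 12673 / 15800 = 0.80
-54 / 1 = -54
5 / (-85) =-1 / 17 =-0.06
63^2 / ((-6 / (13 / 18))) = -1911 / 4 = -477.75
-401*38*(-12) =182856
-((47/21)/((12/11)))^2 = -267289/63504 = -4.21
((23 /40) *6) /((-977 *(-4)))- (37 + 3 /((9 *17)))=-147562561 /3986160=-37.02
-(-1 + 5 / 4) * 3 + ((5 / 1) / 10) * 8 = 13 / 4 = 3.25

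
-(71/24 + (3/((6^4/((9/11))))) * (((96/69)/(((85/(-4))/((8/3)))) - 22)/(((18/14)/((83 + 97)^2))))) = 108939989/103224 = 1055.37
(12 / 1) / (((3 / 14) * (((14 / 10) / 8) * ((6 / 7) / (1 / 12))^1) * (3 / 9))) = 280 / 3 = 93.33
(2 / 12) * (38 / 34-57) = -475 / 51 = -9.31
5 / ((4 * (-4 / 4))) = -5 / 4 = -1.25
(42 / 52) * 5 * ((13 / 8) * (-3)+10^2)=79905 / 208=384.16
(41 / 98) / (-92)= -41 / 9016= -0.00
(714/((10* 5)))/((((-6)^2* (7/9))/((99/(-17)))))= -297/100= -2.97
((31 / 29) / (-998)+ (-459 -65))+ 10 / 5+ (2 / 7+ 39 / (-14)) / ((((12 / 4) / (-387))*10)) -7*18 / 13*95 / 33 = -4284828553 / 8277412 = -517.65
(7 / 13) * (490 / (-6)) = -1715 / 39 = -43.97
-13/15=-0.87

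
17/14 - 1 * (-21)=311/14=22.21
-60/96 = -5/8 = -0.62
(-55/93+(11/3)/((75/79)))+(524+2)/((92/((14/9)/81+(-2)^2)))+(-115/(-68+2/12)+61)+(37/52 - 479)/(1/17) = -2211651213076577/275014010700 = -8041.96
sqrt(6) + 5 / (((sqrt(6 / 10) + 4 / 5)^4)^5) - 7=-7 + 476837158203125 / (sqrt(15) + 4)^20 + sqrt(6)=-4.55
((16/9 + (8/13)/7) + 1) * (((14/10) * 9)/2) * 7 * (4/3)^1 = 32858/195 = 168.50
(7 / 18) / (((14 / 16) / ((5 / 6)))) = 10 / 27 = 0.37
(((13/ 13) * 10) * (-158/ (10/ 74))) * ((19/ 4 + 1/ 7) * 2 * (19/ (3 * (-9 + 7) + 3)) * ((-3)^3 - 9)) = -182605656/ 7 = -26086522.29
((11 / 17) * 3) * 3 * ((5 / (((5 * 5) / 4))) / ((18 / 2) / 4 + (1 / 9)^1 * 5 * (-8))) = -14256 / 6715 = -2.12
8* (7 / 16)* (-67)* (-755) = 354095 / 2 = 177047.50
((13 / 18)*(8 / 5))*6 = 104 / 15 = 6.93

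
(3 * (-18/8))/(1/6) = -81/2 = -40.50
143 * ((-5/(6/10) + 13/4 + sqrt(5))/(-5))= 8723/60 - 143 * sqrt(5)/5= 81.43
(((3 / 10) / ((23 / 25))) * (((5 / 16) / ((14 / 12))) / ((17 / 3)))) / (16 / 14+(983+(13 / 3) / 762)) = 154305 / 9852164632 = 0.00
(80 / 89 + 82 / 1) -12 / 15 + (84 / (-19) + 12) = 758226 / 8455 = 89.68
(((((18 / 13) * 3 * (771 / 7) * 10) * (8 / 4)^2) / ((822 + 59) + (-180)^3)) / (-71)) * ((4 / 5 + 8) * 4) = 0.00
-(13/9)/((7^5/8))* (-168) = 832/7203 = 0.12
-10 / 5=-2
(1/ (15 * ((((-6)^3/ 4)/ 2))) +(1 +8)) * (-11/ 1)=-40084/ 405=-98.97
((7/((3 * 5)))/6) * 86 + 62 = 3091/45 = 68.69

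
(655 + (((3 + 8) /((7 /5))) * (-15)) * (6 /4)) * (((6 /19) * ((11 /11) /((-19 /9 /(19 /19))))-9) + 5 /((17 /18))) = -158410395 /85918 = -1843.74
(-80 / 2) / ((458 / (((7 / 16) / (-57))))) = 35 / 52212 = 0.00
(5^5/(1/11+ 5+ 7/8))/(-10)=-1100/21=-52.38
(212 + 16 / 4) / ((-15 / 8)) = -576 / 5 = -115.20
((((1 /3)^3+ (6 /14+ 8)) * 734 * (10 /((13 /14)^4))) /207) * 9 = 64451072000 /17736381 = 3633.83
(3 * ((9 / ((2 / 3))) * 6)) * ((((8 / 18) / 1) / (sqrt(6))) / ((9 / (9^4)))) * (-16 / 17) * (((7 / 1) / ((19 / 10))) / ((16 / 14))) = -12859560 * sqrt(6) / 323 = -97521.24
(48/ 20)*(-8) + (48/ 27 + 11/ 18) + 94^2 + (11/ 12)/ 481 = 763565539/ 86580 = 8819.19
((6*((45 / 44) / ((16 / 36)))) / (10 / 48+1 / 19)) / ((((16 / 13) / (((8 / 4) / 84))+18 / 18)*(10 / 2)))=180063 / 896665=0.20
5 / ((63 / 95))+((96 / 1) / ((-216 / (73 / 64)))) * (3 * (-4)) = 3433 / 252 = 13.62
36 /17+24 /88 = 447 /187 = 2.39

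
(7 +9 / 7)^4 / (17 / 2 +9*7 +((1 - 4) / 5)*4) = 113164960 / 1659091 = 68.21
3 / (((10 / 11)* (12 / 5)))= 11 / 8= 1.38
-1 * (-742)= 742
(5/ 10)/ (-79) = -1/ 158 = -0.01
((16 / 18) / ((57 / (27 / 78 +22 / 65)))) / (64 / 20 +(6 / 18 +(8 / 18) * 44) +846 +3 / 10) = 712 / 57979545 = 0.00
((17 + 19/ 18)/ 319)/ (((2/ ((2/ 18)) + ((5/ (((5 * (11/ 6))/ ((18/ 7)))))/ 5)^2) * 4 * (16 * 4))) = 4379375/ 358095541248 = 0.00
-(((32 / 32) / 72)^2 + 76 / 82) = -197033 / 212544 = -0.93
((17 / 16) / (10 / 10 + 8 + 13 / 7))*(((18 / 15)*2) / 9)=119 / 4560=0.03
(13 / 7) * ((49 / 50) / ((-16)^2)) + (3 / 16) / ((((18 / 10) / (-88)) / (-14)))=4928273 / 38400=128.34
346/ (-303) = -346/ 303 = -1.14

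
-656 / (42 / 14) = -656 / 3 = -218.67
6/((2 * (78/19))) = 19/26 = 0.73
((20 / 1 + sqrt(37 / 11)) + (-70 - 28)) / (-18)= 13 / 3 - sqrt(407) / 198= 4.23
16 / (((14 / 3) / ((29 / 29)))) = 24 / 7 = 3.43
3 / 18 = 0.17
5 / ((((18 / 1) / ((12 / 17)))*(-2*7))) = -5 / 357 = -0.01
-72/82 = -36/41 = -0.88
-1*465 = -465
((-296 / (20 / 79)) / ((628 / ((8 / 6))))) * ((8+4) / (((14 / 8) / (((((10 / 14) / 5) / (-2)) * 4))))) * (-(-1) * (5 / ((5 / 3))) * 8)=4489728 / 38465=116.72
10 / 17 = 0.59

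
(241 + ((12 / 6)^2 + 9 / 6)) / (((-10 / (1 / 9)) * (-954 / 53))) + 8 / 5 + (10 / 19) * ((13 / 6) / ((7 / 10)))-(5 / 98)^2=499380313 / 147805560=3.38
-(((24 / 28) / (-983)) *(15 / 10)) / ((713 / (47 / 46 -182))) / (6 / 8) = -49950 / 112841519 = -0.00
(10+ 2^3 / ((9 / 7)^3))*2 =20068 / 729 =27.53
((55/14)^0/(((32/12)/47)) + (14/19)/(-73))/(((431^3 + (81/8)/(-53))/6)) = 62154690/47084084138861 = 0.00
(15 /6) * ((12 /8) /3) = 5 /4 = 1.25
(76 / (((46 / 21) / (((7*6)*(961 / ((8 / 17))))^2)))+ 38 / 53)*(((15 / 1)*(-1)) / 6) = -12445202776107775 / 19504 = -638084637823.41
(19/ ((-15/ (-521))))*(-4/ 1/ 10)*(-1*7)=138586/ 75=1847.81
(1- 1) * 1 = 0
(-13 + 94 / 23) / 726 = -205 / 16698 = -0.01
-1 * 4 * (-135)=540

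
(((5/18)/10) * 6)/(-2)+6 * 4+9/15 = 1471/60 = 24.52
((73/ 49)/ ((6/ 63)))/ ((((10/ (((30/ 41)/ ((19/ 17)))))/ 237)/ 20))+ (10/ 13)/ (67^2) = 1544740773740/ 318220721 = 4854.31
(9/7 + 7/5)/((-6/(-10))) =4.48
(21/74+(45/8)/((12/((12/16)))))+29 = 140353/4736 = 29.64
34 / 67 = 0.51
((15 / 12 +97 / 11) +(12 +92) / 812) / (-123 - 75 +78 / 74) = -3369701 / 65087484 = -0.05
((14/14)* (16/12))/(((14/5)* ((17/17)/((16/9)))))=160/189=0.85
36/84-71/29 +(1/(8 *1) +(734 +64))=1292875/1624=796.11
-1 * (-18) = 18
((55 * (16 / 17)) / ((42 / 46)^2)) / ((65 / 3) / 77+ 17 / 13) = 16642340 / 425901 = 39.08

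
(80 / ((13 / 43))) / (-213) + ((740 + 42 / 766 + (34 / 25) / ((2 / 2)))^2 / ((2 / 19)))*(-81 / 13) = -16520315717471767663 / 507727301250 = -32537773.09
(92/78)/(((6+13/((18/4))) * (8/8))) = 69/520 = 0.13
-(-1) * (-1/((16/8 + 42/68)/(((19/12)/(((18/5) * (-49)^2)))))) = -1615/23078412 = -0.00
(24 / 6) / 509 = 4 / 509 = 0.01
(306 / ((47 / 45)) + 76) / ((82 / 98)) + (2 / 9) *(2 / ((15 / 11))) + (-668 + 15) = -55072567 / 260145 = -211.70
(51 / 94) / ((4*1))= 0.14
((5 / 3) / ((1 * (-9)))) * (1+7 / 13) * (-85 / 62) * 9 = 3.52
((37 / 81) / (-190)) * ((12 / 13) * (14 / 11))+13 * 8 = 38145644 / 366795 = 104.00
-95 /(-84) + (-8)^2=5471 /84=65.13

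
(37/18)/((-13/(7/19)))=-259/4446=-0.06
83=83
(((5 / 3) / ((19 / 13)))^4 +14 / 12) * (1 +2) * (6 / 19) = 60331919 / 22284891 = 2.71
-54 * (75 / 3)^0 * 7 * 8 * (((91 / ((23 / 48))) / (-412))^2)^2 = -4300038463279104 / 31496351089921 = -136.52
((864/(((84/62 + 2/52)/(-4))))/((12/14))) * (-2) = 6499584/1123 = 5787.70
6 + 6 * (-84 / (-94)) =534 / 47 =11.36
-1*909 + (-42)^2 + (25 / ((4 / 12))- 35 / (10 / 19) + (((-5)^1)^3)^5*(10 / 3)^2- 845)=-6103515624667 / 18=-339084201370.39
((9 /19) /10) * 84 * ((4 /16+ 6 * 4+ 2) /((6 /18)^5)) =964467 /38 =25380.71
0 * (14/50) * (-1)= 0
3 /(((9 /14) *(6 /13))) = 10.11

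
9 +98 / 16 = 121 / 8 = 15.12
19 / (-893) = -0.02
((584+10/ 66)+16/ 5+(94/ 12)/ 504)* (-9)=-97690889/ 18480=-5286.30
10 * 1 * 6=60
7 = 7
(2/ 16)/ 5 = 1/ 40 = 0.02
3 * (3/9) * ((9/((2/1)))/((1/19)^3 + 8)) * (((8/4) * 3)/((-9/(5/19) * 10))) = -361/36582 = -0.01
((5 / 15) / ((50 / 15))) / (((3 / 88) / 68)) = 2992 / 15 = 199.47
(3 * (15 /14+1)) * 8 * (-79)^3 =-171577572 /7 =-24511081.71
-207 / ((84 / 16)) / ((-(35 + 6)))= 276 / 287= 0.96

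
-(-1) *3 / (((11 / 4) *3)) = 4 / 11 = 0.36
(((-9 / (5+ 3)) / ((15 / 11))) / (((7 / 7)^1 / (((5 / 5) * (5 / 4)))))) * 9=-297 / 32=-9.28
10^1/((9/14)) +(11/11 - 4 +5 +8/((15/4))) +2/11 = 19.87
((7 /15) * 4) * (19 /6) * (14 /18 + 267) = 128212 /81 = 1582.86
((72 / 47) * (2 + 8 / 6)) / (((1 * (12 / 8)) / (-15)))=-2400 / 47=-51.06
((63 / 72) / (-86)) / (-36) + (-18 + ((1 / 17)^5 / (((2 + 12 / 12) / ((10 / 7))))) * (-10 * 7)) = -632997213769 / 35167018176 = -18.00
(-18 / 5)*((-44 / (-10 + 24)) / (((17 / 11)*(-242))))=-18 / 595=-0.03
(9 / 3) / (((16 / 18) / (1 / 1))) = 27 / 8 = 3.38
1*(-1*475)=-475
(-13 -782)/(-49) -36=-19.78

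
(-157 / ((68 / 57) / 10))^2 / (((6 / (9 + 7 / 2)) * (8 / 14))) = 116790043125 / 18496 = 6314340.57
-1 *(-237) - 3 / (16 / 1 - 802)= 62095 / 262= 237.00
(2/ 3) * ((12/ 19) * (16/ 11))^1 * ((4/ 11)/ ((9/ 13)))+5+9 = 296330/ 20691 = 14.32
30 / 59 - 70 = -4100 / 59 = -69.49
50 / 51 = 0.98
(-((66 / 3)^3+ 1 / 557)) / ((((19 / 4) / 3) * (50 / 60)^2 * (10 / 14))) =-17935153488 / 1322875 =-13557.71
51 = 51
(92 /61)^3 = 778688 /226981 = 3.43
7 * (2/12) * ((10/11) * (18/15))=14/11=1.27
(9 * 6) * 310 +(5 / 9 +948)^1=159197 / 9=17688.56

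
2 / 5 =0.40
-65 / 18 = -3.61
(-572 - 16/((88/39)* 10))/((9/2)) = -62998/495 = -127.27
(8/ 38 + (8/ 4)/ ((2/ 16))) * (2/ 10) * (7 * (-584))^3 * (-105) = 23256752529731.37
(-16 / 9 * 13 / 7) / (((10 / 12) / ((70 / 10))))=-416 / 15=-27.73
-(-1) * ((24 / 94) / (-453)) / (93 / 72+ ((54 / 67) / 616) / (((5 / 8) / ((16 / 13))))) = -32192160 / 73923210737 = -0.00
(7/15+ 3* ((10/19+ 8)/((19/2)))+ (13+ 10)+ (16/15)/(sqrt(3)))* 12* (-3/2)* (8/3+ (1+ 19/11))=-50428112/19855 - 5696* sqrt(3)/165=-2599.61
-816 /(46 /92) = -1632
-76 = -76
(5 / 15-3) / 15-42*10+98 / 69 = -433414 / 1035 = -418.76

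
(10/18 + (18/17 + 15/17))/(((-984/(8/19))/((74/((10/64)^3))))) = -926285824/44695125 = -20.72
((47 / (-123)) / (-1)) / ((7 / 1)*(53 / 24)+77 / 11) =376 / 22099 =0.02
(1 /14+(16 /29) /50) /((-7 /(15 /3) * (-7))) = 837 /99470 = 0.01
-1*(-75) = 75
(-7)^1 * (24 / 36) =-14 / 3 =-4.67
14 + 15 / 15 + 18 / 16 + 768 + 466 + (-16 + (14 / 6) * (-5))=29339 / 24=1222.46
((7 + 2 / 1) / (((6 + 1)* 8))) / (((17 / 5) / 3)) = 135 / 952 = 0.14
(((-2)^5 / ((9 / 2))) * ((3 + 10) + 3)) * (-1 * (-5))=-5120 / 9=-568.89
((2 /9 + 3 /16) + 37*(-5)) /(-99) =26581 /14256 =1.86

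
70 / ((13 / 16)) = 1120 / 13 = 86.15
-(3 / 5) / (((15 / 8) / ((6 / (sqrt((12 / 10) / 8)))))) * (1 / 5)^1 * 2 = -64 * sqrt(15) / 125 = -1.98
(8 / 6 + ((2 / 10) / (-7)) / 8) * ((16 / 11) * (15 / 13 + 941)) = 1822.31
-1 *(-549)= 549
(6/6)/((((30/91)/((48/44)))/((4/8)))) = 91/55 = 1.65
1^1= 1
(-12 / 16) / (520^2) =-3 / 1081600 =-0.00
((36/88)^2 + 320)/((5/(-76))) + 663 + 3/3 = -2542539/605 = -4202.54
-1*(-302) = 302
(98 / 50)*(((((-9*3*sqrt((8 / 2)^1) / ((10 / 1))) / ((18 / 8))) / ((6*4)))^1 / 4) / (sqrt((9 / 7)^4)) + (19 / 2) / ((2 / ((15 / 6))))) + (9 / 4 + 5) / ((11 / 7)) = 6205591 / 222750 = 27.86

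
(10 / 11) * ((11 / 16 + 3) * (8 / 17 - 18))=-43955 / 748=-58.76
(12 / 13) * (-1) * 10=-120 / 13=-9.23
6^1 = 6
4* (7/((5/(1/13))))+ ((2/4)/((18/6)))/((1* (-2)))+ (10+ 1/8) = 16337/1560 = 10.47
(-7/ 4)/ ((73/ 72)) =-126/ 73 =-1.73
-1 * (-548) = 548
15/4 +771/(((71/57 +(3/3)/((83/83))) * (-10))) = -39147/1280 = -30.58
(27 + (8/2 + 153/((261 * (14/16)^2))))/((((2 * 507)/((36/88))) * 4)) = 135417/42266224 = 0.00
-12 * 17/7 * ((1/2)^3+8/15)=-1343/70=-19.19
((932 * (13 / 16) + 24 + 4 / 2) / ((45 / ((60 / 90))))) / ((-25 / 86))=-134719 / 3375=-39.92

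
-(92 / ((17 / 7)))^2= -414736 / 289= -1435.07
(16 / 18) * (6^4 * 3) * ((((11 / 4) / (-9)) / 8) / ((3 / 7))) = -308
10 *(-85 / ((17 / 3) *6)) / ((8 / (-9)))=225 / 8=28.12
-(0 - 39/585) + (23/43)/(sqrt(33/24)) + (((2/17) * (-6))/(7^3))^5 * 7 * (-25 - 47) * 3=962979778352378273/14444696663192438895 + 46 * sqrt(22)/473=0.52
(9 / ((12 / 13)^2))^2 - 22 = 22929 / 256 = 89.57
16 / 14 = 8 / 7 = 1.14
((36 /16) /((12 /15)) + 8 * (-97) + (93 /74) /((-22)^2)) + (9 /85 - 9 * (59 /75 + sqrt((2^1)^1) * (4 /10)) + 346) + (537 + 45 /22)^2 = 8832779551327 /30443600 - 18 * sqrt(2) /5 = 290130.75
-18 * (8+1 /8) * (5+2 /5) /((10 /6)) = -9477 /20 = -473.85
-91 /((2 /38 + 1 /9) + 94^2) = -15561 /1510984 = -0.01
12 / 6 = 2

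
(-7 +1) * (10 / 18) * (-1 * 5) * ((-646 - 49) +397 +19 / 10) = -4935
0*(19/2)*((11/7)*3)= 0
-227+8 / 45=-10207 / 45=-226.82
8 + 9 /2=25 /2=12.50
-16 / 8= -2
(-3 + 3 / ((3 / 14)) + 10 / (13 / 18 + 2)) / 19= 0.77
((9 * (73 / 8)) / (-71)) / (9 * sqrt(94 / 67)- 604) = 5913 * sqrt(6298) / 13879112944 +6646869 / 3469778236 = 0.00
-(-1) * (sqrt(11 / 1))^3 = 11 * sqrt(11) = 36.48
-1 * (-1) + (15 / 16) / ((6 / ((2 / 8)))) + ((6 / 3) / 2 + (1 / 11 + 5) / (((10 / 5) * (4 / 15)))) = 16311 / 1408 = 11.58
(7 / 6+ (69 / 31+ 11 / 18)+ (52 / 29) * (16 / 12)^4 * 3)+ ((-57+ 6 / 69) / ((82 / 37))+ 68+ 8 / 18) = 2919274649 / 45778878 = 63.77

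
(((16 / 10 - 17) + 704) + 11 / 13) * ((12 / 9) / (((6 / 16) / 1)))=478016 / 195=2451.36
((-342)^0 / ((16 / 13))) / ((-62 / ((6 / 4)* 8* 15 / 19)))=-585 / 4712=-0.12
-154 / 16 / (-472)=77 / 3776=0.02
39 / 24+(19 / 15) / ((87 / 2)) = 1.65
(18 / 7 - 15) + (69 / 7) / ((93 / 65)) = -1202 / 217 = -5.54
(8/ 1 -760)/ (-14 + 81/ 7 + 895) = -658/ 781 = -0.84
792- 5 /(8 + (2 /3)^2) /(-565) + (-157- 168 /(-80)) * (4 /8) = 15341411 /21470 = 714.55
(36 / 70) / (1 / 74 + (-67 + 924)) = 1332 / 2219665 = 0.00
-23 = -23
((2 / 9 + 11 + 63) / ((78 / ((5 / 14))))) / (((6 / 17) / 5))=70975 / 14742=4.81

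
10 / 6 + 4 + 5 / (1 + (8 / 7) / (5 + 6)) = 520 / 51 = 10.20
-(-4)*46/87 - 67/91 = 10915/7917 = 1.38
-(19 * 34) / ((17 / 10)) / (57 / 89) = -1780 / 3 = -593.33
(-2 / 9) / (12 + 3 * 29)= -2 / 891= -0.00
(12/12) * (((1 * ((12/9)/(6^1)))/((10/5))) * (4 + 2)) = 2/3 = 0.67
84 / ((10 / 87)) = 3654 / 5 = 730.80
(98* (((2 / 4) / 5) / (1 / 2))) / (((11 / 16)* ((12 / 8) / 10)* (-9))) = -6272 / 297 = -21.12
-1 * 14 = -14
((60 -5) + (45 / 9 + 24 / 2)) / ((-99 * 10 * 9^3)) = -4 / 40095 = -0.00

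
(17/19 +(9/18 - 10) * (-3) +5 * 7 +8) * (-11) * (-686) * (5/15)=182096.89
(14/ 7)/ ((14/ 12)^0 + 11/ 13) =13/ 12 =1.08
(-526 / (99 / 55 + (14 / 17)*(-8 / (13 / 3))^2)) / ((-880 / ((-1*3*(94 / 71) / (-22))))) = 0.02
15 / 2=7.50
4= 4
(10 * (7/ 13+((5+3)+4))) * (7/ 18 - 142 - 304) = -55872.78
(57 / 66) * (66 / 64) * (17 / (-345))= -323 / 7360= -0.04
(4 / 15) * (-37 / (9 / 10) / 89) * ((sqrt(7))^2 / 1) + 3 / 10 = -13511 / 24030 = -0.56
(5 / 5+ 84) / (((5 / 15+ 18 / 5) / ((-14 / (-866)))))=8925 / 25547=0.35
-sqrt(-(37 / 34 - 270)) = -sqrt(310862) / 34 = -16.40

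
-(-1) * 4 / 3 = 4 / 3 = 1.33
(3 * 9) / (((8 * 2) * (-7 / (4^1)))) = -27 / 28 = -0.96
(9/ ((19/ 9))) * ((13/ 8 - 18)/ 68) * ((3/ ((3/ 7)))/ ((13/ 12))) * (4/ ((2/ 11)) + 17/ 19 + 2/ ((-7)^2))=-679730049/ 4467736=-152.14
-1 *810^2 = -656100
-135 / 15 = -9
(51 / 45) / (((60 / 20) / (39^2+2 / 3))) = 15521 / 27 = 574.85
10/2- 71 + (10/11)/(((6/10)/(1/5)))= -2168/33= -65.70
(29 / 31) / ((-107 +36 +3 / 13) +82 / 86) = -16211 / 1209837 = -0.01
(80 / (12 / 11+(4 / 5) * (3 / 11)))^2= 302500 / 81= 3734.57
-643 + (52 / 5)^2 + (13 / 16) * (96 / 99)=-440593 / 825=-534.05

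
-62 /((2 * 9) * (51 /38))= -1178 /459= -2.57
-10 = -10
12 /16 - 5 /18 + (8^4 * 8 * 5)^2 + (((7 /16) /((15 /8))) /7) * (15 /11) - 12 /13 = 26843545599.59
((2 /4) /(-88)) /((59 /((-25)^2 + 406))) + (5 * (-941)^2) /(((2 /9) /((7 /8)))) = 17432907.09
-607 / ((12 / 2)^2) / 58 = -607 / 2088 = -0.29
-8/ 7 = -1.14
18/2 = 9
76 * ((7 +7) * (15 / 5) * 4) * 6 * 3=229824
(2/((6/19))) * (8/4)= 38/3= 12.67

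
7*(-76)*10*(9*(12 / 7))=-82080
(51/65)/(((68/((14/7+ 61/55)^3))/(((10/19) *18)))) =7105563/2162875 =3.29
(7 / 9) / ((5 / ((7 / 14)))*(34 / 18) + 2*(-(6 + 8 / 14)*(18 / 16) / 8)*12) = -196 / 829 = -0.24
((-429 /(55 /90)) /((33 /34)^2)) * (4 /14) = -180336 /847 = -212.91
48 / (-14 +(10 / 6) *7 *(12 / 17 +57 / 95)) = 272 / 7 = 38.86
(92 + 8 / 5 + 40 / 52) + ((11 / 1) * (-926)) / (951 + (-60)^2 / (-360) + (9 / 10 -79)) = 46309386 / 560885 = 82.56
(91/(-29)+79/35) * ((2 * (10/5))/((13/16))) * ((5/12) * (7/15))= -4768/5655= -0.84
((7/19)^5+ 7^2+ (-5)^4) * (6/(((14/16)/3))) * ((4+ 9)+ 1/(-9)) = 3097492381248/17332693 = 178708.09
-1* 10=-10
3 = 3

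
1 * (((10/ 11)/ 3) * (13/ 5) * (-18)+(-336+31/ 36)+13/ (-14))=-970891/ 2772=-350.25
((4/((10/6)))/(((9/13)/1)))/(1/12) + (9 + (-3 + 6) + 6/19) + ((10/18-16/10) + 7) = 10238/171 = 59.87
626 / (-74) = -313 / 37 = -8.46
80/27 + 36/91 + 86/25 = 417602/61425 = 6.80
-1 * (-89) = 89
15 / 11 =1.36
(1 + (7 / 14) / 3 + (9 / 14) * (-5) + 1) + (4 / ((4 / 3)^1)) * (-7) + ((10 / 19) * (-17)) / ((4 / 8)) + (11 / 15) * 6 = -70907 / 1995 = -35.54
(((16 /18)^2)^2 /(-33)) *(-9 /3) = 4096 /72171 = 0.06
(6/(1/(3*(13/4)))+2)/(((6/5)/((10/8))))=63.02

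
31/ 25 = 1.24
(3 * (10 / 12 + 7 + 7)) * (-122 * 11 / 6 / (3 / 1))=-59719 / 18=-3317.72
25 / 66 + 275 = 18175 / 66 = 275.38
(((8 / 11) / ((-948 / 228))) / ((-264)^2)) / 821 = -19 / 6215567688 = -0.00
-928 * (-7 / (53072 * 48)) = 0.00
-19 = -19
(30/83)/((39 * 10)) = 1/1079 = 0.00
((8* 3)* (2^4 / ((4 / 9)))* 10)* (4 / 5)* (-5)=-34560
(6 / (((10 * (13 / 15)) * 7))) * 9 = 81 / 91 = 0.89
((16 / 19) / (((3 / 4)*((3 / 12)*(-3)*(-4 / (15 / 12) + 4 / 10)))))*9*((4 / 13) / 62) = 1280 / 53599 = 0.02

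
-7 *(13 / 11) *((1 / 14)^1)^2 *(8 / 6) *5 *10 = -650 / 231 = -2.81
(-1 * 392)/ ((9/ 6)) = -784/ 3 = -261.33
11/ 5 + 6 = 41/ 5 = 8.20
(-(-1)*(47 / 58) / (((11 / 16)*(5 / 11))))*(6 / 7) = 2256 / 1015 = 2.22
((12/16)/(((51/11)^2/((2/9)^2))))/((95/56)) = 6776/6671565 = 0.00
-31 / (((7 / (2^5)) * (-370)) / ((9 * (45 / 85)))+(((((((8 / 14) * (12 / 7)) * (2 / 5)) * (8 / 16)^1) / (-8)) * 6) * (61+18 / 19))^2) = -870574748400 / 1849777168289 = -0.47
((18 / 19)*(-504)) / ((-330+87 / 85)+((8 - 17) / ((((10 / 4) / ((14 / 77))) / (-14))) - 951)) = 282744 / 752533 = 0.38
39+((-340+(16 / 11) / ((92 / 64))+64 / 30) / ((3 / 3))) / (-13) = 3202429 / 49335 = 64.91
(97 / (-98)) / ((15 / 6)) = -97 / 245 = -0.40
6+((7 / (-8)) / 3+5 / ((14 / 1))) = 1019 / 168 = 6.07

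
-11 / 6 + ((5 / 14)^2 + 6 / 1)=2525 / 588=4.29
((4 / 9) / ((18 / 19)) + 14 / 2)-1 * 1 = 524 / 81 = 6.47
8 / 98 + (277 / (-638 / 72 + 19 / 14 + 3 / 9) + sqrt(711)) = -3413168 / 88543 + 3 * sqrt(79) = -11.88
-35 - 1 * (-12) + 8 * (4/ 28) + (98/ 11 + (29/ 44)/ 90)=-358717/ 27720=-12.94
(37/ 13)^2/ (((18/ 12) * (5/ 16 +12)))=43808/ 99879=0.44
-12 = -12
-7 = -7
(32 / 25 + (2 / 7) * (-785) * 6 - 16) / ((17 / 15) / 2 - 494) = 1428456 / 518105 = 2.76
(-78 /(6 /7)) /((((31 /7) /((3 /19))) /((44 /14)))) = -6006 /589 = -10.20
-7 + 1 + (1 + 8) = 3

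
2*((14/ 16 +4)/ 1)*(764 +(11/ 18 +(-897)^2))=188457425/ 24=7852392.71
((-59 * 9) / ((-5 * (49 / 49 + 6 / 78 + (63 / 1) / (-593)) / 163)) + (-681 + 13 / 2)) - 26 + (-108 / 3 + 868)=17964.91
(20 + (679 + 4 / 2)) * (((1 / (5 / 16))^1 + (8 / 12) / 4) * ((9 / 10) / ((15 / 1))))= 70801 / 500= 141.60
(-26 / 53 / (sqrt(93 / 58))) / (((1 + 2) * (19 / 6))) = -52 * sqrt(5394) / 93651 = -0.04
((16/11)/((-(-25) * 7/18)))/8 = 36/1925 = 0.02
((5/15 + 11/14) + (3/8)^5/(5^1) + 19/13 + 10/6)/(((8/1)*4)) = 63346273/477102080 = 0.13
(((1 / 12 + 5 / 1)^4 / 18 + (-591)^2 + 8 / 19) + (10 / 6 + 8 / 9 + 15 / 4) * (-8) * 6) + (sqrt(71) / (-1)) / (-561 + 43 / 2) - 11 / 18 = 2 * sqrt(71) / 1079 + 2475115557379 / 7091712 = 349015.25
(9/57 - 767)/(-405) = 2914/1539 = 1.89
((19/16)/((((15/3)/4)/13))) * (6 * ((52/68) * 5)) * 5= 48165/34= 1416.62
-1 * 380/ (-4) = 95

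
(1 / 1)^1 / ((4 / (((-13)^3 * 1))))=-549.25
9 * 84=756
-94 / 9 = -10.44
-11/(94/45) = -495/94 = -5.27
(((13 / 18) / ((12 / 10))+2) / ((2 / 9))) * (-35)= -9835 / 24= -409.79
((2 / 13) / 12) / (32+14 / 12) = 1 / 2587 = 0.00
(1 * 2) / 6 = 1 / 3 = 0.33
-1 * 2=-2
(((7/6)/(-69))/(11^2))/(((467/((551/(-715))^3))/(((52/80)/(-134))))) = -1170989057/1762837007444370000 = -0.00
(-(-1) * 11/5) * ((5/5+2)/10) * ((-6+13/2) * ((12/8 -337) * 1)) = -22143/200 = -110.72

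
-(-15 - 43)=58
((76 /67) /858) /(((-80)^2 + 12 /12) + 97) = 1 /4915053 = 0.00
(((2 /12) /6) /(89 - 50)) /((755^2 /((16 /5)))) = 4 /1000393875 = 0.00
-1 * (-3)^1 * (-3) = -9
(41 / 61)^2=1681 / 3721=0.45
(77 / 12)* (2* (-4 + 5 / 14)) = -187 / 4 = -46.75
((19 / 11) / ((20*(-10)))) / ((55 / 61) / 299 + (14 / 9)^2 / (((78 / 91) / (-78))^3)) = 28069821 / 5926577279631800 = 0.00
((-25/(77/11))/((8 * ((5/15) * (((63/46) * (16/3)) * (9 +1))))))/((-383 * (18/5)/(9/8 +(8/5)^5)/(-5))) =-953741/1235404800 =-0.00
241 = 241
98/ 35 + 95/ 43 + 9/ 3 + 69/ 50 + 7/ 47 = 963839/ 101050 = 9.54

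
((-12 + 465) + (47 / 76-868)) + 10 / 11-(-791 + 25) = 294713 / 836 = 352.53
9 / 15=3 / 5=0.60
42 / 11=3.82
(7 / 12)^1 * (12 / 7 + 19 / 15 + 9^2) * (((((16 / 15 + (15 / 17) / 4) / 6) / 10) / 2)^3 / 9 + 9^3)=53046213645601461848473 / 1485351613440000000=35712.90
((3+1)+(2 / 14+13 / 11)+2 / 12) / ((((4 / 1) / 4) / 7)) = 2537 / 66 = 38.44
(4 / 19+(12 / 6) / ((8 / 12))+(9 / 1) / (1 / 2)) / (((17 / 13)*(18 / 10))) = 26195 / 2907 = 9.01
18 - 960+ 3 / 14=-13185 / 14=-941.79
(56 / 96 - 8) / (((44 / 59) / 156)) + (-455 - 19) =-89119 / 44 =-2025.43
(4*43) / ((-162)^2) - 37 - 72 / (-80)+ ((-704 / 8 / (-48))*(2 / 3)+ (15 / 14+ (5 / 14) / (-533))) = -8274046681 / 244790910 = -33.80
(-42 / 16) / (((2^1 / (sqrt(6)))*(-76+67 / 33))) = 693*sqrt(6) / 39056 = 0.04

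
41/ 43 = 0.95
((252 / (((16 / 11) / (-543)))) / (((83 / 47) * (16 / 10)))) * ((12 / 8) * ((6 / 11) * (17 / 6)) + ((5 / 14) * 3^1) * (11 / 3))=-552402045 / 2656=-207982.70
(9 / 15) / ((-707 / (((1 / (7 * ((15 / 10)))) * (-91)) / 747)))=26 / 2640645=0.00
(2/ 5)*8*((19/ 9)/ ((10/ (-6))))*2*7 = -4256/ 75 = -56.75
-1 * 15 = -15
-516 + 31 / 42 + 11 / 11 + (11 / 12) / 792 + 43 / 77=-513.70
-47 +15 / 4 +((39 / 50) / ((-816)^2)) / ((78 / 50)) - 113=-208079999 / 1331712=-156.25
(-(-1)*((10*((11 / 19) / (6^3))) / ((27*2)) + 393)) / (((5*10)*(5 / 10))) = 43547599 / 2770200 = 15.72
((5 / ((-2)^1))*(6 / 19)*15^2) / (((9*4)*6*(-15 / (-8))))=-25 / 57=-0.44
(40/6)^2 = 400/9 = 44.44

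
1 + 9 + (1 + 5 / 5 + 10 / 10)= 13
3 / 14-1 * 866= -12121 / 14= -865.79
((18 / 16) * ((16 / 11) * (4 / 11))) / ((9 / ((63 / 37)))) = 504 / 4477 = 0.11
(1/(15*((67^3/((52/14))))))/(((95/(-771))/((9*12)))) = -721656/1000036975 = -0.00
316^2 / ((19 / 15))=1497840 / 19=78833.68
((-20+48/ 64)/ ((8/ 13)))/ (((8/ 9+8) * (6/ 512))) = -3003/ 10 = -300.30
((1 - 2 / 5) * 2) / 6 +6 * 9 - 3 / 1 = 256 / 5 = 51.20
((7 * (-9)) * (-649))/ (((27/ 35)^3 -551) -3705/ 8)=-14024241000/ 347687411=-40.34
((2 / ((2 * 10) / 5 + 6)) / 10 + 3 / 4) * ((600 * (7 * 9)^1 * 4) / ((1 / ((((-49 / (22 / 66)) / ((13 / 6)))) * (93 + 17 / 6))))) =-9840738600 / 13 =-756979892.31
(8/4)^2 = 4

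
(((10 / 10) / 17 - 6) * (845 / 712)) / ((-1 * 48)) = 85345 / 580992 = 0.15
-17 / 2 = -8.50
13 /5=2.60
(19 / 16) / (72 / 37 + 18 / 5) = 185 / 864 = 0.21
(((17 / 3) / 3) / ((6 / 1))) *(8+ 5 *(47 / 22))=2329 / 396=5.88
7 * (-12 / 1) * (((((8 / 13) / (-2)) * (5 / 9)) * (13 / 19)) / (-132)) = -140 / 1881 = -0.07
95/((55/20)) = 380/11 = 34.55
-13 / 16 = -0.81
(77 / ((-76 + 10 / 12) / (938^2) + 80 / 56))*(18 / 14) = 522627336 / 7541069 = 69.30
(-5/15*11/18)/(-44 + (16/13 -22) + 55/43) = 0.00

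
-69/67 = -1.03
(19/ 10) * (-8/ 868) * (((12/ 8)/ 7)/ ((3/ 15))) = -57/ 3038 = -0.02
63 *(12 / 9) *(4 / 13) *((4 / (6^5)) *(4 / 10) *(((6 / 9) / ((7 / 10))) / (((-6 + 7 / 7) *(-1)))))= 16 / 15795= 0.00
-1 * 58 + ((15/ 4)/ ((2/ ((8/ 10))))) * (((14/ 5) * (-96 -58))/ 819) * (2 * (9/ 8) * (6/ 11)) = -3833/ 65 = -58.97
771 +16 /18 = 6947 /9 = 771.89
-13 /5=-2.60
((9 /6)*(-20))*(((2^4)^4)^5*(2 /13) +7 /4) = -145071098353755500964742485 /26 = -5579657628990596190951634.00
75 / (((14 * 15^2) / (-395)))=-395 / 42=-9.40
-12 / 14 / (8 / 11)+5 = 3.82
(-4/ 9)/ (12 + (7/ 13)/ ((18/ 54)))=-52/ 1593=-0.03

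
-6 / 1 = -6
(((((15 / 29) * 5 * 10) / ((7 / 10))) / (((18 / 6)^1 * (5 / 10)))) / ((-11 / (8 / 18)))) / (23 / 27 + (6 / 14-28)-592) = 30000 / 18651611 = 0.00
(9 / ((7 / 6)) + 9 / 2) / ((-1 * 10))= -171 / 140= -1.22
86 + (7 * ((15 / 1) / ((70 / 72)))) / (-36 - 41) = 6514 / 77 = 84.60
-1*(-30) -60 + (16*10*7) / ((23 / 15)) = 16110 / 23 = 700.43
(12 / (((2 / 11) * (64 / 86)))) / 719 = 1419 / 11504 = 0.12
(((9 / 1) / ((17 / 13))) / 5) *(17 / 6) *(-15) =-117 / 2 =-58.50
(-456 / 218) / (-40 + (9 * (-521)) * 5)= 228 / 2559865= 0.00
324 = 324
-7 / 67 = -0.10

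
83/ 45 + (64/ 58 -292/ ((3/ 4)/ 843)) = -428307593/ 1305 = -328205.05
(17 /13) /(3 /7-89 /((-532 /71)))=9044 /85111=0.11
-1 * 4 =-4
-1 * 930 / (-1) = 930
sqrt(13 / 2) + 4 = sqrt(26) / 2 + 4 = 6.55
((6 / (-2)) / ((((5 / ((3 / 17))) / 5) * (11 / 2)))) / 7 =-0.01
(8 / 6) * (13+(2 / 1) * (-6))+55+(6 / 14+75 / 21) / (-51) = 2869 / 51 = 56.25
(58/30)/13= 29/195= 0.15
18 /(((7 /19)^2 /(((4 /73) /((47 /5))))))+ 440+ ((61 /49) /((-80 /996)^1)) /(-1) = 1534159859 /3362380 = 456.27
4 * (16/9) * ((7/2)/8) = 28/9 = 3.11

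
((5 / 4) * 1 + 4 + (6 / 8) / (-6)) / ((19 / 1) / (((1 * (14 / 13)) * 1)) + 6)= 287 / 1324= 0.22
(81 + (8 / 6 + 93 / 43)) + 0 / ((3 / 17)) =10900 / 129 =84.50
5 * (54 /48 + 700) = 28045 /8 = 3505.62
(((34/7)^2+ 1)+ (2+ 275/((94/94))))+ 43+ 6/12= 33819/98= 345.09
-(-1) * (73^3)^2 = 151334226289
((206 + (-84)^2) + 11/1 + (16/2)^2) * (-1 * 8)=-58696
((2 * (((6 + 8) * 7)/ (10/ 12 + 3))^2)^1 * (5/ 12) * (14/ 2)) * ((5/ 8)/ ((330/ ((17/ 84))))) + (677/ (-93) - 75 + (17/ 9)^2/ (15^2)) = -2125160249807/ 26300716200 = -80.80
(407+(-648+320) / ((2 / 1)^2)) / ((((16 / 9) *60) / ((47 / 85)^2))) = 86151 / 92480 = 0.93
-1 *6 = -6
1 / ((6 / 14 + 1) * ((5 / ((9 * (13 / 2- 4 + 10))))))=63 / 4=15.75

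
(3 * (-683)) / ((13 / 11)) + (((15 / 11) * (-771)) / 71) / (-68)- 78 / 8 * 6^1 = -1237239501 / 690404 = -1792.05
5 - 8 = -3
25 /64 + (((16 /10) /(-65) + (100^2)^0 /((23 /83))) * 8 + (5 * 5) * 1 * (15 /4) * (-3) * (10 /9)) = -135596133 /478400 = -283.44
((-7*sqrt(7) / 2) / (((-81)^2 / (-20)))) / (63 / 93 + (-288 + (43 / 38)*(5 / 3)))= -82460*sqrt(7) / 2206099071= -0.00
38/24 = 1.58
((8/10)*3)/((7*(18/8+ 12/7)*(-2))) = -8/185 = -0.04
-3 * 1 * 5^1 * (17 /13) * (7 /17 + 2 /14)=-990 /91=-10.88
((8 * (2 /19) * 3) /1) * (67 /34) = 1608 /323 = 4.98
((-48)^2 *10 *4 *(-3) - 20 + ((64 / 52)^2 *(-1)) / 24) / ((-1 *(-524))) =-35046383 / 66417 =-527.67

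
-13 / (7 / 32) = -416 / 7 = -59.43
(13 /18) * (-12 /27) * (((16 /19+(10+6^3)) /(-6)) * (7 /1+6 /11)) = 4650490 /50787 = 91.57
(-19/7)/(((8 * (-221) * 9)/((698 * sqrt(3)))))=0.21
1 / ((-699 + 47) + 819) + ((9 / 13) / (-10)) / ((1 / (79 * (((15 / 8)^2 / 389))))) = -4695869 / 108098432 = -0.04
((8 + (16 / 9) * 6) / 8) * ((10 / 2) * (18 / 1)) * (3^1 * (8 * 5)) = 25200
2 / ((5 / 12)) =24 / 5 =4.80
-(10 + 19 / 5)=-69 / 5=-13.80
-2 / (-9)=2 / 9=0.22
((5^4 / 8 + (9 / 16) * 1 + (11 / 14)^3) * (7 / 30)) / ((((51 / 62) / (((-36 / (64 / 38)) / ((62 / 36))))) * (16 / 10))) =-74299329 / 426496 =-174.21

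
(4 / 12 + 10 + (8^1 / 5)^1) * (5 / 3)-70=-451 / 9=-50.11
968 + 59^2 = 4449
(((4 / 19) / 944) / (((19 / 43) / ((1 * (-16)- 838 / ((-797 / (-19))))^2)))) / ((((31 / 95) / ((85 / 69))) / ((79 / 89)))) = 1676593511325 / 765860692747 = 2.19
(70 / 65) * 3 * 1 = 42 / 13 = 3.23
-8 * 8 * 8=-512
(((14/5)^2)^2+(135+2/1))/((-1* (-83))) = 124041/51875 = 2.39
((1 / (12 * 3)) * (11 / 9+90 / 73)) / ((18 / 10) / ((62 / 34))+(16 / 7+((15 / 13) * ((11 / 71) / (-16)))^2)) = 95421772962880 / 4579504427285037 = 0.02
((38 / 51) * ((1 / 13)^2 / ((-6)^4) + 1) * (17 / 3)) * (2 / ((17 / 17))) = 4161475 / 492804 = 8.44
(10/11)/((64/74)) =185/176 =1.05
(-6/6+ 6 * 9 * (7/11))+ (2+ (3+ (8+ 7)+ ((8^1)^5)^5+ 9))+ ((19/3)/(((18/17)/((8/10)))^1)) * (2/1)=56101713816491385138815302/1485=37778931862957161709639.93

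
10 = 10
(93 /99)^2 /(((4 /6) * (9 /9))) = 961 /726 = 1.32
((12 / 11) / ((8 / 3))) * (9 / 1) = 81 / 22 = 3.68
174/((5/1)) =174/5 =34.80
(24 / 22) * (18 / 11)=1.79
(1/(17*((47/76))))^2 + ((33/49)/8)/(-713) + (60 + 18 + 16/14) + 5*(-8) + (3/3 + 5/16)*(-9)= 9756326599177/356861051792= 27.34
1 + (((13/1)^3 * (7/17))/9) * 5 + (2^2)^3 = 86840/153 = 567.58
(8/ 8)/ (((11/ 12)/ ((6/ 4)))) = 18/ 11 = 1.64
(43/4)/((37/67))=2881/148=19.47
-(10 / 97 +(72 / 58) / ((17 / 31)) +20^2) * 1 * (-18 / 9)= 38483164 / 47821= 804.73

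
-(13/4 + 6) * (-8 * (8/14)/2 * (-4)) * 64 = -37888/7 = -5412.57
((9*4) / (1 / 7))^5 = 1016255020032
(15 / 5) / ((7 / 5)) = 15 / 7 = 2.14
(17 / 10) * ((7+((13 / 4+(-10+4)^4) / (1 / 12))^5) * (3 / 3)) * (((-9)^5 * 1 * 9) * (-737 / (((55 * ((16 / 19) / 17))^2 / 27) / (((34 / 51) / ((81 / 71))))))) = 229477191847598256520208466043060371 / 176000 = 1303847680952262821137548000000.00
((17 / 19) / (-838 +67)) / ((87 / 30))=-170 / 424821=-0.00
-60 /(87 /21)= -420 /29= -14.48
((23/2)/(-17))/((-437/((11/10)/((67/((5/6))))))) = 11/519384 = 0.00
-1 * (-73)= 73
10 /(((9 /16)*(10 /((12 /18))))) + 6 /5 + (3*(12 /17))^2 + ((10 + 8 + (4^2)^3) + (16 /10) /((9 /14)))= 160872832 /39015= 4123.36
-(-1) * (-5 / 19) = -5 / 19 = -0.26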